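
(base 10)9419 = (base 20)13aj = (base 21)107b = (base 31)9oq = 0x24cb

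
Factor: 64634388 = 2^2*3^1*7^1*13^2*29^1*157^1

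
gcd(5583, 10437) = 3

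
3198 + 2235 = 5433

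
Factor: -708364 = -1*2^2*177091^1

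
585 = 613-28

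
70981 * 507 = 35987367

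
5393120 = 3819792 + 1573328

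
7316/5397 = 1 + 1919/5397 ≈ 1.36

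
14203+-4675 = 9528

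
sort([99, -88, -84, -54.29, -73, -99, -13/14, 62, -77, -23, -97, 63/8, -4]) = [-99, -97, -88, -84, -77, -73, -54.29, -23, -4, -13/14, 63/8, 62, 99]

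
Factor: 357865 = 5^1 * 19^1 * 3767^1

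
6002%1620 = 1142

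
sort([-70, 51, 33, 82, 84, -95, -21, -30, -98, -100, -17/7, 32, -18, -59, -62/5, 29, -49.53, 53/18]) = [-100, -98, -95, -70, -59, -49.53, -30, -21, -18, -62/5, -17/7, 53/18, 29, 32, 33, 51, 82, 84]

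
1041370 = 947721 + 93649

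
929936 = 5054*184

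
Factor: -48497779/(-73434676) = 2^(-2)*7^(-1)*11^1*23^(-1)*101^(-1)*1129^(-1)*4408889^1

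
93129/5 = 18625+4/5 = 18625.80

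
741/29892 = 247/9964 ≈ 0.0248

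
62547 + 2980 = 65527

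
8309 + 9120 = 17429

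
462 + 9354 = 9816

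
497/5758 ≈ 0.0863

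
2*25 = 50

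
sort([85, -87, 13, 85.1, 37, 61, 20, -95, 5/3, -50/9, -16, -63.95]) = [-95, -87, -63.95, -16, -50/9, 5/3, 13, 20, 37, 61, 85, 85.1]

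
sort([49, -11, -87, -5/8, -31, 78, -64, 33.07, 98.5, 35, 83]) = [-87, -64, -31, -11, -5/8, 33.07, 35, 49, 78, 83, 98.5]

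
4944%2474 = 2470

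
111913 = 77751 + 34162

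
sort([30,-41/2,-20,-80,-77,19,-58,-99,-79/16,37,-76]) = [-99,-80,-77,-76,-58,-41/2,-20,-79/16,19,30,37]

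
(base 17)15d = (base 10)387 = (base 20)j7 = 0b110000011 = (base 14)1d9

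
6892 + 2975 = 9867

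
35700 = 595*60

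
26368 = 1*26368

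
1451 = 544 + 907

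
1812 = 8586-6774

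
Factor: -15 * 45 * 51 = -1 * 3^4 * 5^2 * 17^1 = -34425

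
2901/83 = 34 + 79/83 ≈ 34.95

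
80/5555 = 16/1111≈0.0144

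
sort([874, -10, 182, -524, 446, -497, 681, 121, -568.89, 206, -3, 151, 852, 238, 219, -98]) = [-568.89, -524, -497, -98, -10, -3, 121, 151, 182, 206, 219, 238, 446, 681, 852, 874]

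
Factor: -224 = -1*2^5*7^1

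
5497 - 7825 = -2328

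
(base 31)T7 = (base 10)906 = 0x38A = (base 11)754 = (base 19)29D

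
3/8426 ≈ 0.000356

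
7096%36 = 4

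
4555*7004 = 31903220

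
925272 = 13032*71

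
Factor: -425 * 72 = -1 * 2^3 * 3^2 * 5^2 * 17^1 = -30600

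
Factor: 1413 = 3^2 * 157^1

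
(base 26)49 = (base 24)4h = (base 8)161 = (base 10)113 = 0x71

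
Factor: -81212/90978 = -1*2^1*3^(-1)*59^(-1)*79^1 = -158/177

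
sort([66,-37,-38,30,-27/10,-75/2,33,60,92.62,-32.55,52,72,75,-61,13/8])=[-61,-38,-75/2,-37,-32.55,-27/10,13/8,30,33,52,60,66,72,75,92.62]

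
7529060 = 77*97780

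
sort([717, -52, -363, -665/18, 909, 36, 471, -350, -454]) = [-454, -363, -350, -52, -665/18, 36, 471, 717, 909]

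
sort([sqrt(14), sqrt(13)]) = [sqrt(13), sqrt(14)]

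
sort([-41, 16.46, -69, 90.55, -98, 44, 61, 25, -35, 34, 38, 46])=[-98, -69, -41, -35, 16.46, 25, 34, 38, 44, 46, 61, 90.55]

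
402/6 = 67 = 67.00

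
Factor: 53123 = 7^1 * 7589^1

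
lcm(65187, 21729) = 65187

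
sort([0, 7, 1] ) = [0, 1, 7] 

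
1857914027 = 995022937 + 862891090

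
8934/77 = 116 + 2/77 ≈ 116.03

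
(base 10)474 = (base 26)i6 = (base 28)gq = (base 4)13122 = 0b111011010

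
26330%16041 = 10289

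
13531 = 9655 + 3876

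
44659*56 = 2500904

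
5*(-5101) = -25505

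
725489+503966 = 1229455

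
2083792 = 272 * 7661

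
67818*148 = 10037064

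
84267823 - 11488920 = 72778903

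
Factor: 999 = 3^3*37^1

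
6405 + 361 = 6766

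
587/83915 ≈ 0.00700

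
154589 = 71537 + 83052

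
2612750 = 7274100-4661350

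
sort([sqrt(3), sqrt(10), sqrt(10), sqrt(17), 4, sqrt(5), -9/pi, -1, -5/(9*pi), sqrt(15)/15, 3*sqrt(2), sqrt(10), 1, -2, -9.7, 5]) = [-9.7, -9/pi, -2, -1, -5/(9*pi), sqrt(15)/15, 1, sqrt(3), sqrt(5), sqrt(10), sqrt(10), sqrt(10), 4, sqrt(17), 3*sqrt(2), 5]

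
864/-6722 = -432/3361 ≈ -0.129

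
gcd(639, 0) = 639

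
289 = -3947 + 4236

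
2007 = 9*223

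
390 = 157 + 233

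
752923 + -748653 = 4270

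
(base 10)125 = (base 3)11122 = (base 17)76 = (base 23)5a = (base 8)175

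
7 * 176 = 1232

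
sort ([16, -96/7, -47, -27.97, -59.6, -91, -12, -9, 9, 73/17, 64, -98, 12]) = [-98, -91, -59.6, -47, -27.97, -96/7, -12, -9, 73/17, 9, 12, 16, 64]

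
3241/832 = 3+745/832 ≈ 3.90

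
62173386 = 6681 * 9306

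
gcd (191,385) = 1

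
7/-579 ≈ -0.0121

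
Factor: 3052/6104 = 2^(-1) = 1/2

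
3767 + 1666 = 5433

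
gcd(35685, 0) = 35685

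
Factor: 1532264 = 2^3 * 191533^1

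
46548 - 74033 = -27485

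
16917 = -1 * (-16917)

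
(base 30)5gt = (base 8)11621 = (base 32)4sh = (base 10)5009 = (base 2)1001110010001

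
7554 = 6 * 1259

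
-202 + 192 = -10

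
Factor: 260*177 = 2^2*3^1*5^1*13^1*59^1 = 46020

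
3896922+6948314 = 10845236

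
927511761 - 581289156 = 346222605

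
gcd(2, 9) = 1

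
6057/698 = 8 + 473/698 ≈ 8.68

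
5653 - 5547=106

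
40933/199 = 205 + 138/199 ≈ 205.69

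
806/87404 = 403/43702 ≈ 0.00922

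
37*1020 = 37740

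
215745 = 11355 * 19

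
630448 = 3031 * 208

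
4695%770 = 75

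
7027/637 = 11+20/637 ≈ 11.03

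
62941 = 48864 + 14077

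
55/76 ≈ 0.724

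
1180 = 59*20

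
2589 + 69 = 2658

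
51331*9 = 461979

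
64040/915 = 12808/183≈69.99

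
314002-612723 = -298721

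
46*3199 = 147154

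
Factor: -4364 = -1 * 2^2 * 1091^1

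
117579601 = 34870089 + 82709512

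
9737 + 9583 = 19320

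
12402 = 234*53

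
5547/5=1109 + 2/5=1109.40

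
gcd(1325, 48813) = 53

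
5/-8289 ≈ -0.000603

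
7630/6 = 3815/3 ≈ 1271.67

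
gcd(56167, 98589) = 1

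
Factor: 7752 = 2^3 * 3^1 * 17^1 * 19^1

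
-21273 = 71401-92674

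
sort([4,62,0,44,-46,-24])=[-46,-24,0,4,44,62]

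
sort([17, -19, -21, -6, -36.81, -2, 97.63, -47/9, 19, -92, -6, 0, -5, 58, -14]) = [-92, -36.81, -21, -19, -14, -6, -6, -47/9, -5, -2, 0, 17, 19, 58, 97.63]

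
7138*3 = 21414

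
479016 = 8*59877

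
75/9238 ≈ 0.00812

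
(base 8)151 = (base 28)3l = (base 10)105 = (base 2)1101001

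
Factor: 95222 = 2^1*47^1*1013^1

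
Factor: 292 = 2^2*73^1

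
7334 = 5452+1882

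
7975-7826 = 149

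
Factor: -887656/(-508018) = 2^2 * 11^2 * 277^(-1) = 484/277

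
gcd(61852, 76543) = 1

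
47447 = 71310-23863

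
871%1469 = 871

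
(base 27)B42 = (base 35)6M9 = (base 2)1111111000001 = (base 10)8129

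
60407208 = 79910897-19503689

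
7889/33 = 239+2/33 ≈ 239.06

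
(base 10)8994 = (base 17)1e21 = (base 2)10001100100010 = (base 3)110100010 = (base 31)9b4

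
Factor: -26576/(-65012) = 2^2 * 11^1 * 151^1 * 16253^(-1) = 6644/16253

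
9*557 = 5013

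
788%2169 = 788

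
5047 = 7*721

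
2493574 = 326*7649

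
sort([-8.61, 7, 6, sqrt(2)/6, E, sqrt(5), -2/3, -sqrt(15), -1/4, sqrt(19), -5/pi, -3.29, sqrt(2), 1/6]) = [-8.61, -sqrt(15), -3.29, -5/pi, -2/3, -1/4, 1/6, sqrt(2)/6, sqrt(2), sqrt(5), E, sqrt(19), 6, 7]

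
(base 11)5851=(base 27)aeb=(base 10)7679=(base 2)1110111111111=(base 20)j3j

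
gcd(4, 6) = 2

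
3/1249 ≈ 0.00240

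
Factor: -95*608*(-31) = 2^5*5^1*19^2*31^1 = 1790560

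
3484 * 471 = 1640964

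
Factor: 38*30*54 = 2^3*3^4*5^1*19^1 = 61560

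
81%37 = 7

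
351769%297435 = 54334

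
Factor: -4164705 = -1 * 3^2 * 5^1 * 19^1 * 4871^1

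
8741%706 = 269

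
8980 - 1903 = 7077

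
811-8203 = -7392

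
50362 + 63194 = 113556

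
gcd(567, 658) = 7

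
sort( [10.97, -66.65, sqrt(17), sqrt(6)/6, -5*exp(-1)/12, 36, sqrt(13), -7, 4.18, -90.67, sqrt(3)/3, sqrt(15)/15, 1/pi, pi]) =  [-90.67, -66.65, -7, -5*exp(-1)/12, sqrt(15)/15, 1/pi, sqrt(6)/6, sqrt(3)/3, pi, sqrt(13), sqrt(17), 4.18, 10.97, 36]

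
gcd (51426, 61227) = 9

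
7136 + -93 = 7043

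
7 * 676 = 4732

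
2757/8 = 344 + 5/8 ≈ 344.63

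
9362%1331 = 45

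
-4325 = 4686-9011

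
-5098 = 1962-7060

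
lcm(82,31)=2542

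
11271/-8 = -1408 - 7/8 ≈ -1408.88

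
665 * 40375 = 26849375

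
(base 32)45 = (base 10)133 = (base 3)11221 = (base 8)205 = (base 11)111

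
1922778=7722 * 249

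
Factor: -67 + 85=2^1 * 3^2=18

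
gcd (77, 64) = 1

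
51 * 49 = 2499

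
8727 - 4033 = 4694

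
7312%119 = 53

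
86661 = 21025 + 65636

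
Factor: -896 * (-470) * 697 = 2^8 * 5^1 * 7^1 * 17^1 * 41^1 * 47^1 = 293520640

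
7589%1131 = 803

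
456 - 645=-189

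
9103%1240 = 423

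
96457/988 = 97 + 621/988 ≈ 97.63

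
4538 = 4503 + 35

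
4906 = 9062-4156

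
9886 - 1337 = 8549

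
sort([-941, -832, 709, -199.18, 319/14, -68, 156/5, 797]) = [-941, -832, -199.18, -68, 319/14, 156/5, 709, 797]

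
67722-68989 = -1267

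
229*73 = 16717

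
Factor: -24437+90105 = 2^2*16417^1 = 65668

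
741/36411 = 247/12137 ≈ 0.0204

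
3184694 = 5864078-2679384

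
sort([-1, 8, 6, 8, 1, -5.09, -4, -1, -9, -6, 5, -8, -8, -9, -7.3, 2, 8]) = [-9, -9, -8, -8, -7.3, -6, -5.09, -4, -1, -1, 1, 2, 5, 6, 8, 8, 8]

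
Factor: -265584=-1*2^4*3^1*11^1*503^1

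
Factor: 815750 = 2^1 * 5^3 * 13^1 * 251^1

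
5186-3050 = 2136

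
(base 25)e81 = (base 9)13245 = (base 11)67a8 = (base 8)21367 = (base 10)8951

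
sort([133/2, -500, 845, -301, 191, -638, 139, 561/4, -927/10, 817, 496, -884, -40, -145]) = [-884, -638, -500, -301, -145, -927/10, -40, 133/2, 139, 561/4, 191, 496, 817, 845]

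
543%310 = 233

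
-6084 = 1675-7759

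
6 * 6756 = 40536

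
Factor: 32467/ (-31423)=-1 * 7^ (-1) * 67^ (-2) * 32467^1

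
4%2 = 0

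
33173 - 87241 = -54068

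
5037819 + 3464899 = 8502718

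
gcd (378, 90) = 18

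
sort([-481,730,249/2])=[-481,249/2,730]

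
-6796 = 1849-8645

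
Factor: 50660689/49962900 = 2^(-2) * 3^(-1) * 5^(-2) * 13^(-1) * 23^(-1) * 47^1 * 557^(-1) * 863^1 * 1249^1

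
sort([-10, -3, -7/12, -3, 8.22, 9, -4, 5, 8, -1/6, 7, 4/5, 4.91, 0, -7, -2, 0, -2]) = [-10, -7, -4, -3, -3, -2, -2, -7/12, -1/6, 0, 0, 4/5, 4.91, 5, 7, 8, 8.22, 9]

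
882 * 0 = 0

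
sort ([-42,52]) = [-42,52]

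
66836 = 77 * 868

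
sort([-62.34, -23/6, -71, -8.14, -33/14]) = [-71, -62.34, -8.14, -23/6, -33/14]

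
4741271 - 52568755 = -47827484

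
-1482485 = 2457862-3940347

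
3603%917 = 852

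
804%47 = 5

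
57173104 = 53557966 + 3615138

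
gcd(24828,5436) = 12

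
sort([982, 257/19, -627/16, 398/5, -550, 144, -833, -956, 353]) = [-956, -833, -550, -627/16, 257/19, 398/5, 144, 353, 982]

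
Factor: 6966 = 2^1 * 3^4 * 43^1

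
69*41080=2834520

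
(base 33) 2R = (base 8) 135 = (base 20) 4D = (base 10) 93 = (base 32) 2T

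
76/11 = 6 + 10/11 ≈ 6.91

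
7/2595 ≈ 0.00270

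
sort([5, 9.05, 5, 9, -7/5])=[-7/5, 5, 5, 9, 9.05]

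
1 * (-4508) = -4508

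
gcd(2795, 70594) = 1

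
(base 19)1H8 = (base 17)26C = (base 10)692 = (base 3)221122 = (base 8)1264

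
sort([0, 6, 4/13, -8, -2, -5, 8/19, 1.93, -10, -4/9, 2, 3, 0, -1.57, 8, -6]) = [-10, -8, -6, -5, -2, -1.57, -4/9, 0, 0, 4/13, 8/19, 1.93, 2, 3, 6, 8]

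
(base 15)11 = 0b10000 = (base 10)16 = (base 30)g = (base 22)g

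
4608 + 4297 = 8905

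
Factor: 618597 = 3^4*7^1*1091^1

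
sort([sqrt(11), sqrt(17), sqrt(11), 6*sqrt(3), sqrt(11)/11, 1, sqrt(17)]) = [sqrt(11)/11, 1, sqrt(11), sqrt(11), sqrt(17), sqrt(17), 6*sqrt(3)]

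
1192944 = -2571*(-464)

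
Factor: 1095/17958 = 2^(-1) * 5^1 * 41^(-1) = 5/82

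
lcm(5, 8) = 40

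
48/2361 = 16/787 ≈ 0.0203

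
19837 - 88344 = -68507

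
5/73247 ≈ 0.0000683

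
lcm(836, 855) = 37620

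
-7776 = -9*864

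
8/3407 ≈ 0.00235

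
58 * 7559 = 438422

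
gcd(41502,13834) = 13834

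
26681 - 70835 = -44154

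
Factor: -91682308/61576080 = -1 * 2^ (-2) * 3^ (-1) * 5^ (-1) * 107^1 * 214211^1 * 256567^ (-1) = -22920577/15394020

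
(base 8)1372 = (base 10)762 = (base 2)1011111010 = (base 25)15c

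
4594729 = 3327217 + 1267512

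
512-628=-116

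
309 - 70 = 239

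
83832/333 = 27944/111 ≈ 251.75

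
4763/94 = 50 + 63/94 ≈ 50.67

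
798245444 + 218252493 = 1016497937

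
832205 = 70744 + 761461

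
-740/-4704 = 185/1176 ≈ 0.157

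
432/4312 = 54/539 ≈ 0.100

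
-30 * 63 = -1890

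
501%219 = 63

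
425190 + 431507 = 856697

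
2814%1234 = 346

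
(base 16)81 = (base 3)11210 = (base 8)201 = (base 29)4d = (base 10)129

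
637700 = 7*91100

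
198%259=198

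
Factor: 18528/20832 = 7^(-1) * 31^(-1) * 193^1 = 193/217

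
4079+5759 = 9838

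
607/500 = 1 + 107/500 ≈ 1.21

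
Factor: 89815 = 5^1*11^1*23^1*71^1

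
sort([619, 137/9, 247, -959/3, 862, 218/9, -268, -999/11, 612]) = [-959/3, -268, -999/11, 137/9, 218/9, 247, 612, 619, 862]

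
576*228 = 131328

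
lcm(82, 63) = 5166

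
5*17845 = 89225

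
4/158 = 2/79 ≈ 0.0253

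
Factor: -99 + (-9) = -1 * 2^2 * 3^3 = -108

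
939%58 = 11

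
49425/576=16475/192 ≈ 85.81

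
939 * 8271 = 7766469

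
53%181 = 53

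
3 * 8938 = 26814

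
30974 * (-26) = -805324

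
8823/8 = 1102 + 7/8 ≈ 1102.88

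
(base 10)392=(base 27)ee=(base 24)g8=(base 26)f2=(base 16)188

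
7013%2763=1487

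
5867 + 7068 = 12935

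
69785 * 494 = 34473790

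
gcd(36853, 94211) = 1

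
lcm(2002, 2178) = 198198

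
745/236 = 3 + 37/236 ≈ 3.16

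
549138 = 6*91523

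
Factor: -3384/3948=-1 * 2^1 * 3^1 * 7^(-1)=-6/7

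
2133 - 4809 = -2676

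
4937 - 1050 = 3887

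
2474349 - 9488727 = -7014378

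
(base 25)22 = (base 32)1k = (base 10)52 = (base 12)44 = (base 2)110100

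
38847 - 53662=-14815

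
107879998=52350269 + 55529729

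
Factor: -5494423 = -1 * 11^1 * 499493^1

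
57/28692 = 19/9564 ≈ 0.00199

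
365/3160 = 73/632 ≈ 0.116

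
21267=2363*9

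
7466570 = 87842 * 85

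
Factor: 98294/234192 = 2^(-3) * 3^(-1) * 7^1 * 41^(-1) * 59^1 = 413/984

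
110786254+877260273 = 988046527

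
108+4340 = 4448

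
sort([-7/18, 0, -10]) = [-10, -7/18, 0]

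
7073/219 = 32 + 65/219 ≈ 32.30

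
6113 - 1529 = 4584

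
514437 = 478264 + 36173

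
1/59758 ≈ 0.0000167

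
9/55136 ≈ 0.000163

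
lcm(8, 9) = 72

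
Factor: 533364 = 2^2*3^1*13^2*263^1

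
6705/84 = 2235/28 ≈ 79.82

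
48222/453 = 106 + 68/151 ≈ 106.45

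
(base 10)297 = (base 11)250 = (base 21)e3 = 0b100101001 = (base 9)360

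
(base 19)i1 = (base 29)bo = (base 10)343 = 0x157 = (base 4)11113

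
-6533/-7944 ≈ 0.822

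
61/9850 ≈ 0.00619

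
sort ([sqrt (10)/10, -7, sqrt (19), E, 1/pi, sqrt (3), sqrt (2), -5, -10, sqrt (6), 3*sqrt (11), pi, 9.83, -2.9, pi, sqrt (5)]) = [-10, -7, -5, -2.9, sqrt (10)/10, 1/pi, sqrt (2), sqrt (3), sqrt (5), sqrt (6), E, pi, pi, sqrt (19), 9.83, 3*sqrt (11)]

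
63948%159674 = 63948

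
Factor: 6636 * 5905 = 2^2 * 3^1 * 5^1 * 7^1 * 79^1 * 1181^1 = 39185580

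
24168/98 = 12084/49 ≈ 246.61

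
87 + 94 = 181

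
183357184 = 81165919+102191265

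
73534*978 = 71916252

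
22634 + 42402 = 65036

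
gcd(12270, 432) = 6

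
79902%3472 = 46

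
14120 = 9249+4871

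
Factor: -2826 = -1*2^1*3^2*157^1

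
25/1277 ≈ 0.0196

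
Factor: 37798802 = 2^1 * 41^1 * 109^1 * 4229^1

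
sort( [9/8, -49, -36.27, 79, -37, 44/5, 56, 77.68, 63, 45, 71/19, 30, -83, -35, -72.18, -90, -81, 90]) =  [-90, -83, -81, -72.18, -49, -37, -36.27, -35, 9/8, 71/19, 44/5, 30, 45, 56, 63, 77.68, 79, 90]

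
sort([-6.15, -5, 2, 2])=[-6.15, -5, 2, 2]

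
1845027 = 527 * 3501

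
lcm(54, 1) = 54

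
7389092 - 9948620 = -2559528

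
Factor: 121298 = 2^1*60649^1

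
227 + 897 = 1124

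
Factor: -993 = -1*3^1*331^1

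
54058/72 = 27029/36 ≈ 750.81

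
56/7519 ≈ 0.00745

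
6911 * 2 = 13822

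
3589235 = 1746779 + 1842456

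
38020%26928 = 11092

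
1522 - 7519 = -5997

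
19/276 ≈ 0.0688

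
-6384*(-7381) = 47120304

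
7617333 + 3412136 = 11029469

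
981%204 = 165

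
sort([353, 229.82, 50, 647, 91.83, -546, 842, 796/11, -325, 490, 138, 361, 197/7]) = [-546, -325, 197/7, 50, 796/11, 91.83, 138, 229.82, 353, 361, 490, 647, 842]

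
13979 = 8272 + 5707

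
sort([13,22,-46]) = [-46,13,22]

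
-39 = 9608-9647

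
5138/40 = 2569/20 = 128.45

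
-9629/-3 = 3209 + 2/3 ≈ 3209.67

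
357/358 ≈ 0.997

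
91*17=1547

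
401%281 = 120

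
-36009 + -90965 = -126974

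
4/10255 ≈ 0.000390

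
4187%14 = 1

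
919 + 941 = 1860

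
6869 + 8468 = 15337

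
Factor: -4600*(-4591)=2^3*5^2*23^1*4591^1=21118600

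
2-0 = 2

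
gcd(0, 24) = 24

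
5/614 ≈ 0.00814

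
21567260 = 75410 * 286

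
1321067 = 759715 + 561352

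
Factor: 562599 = 3^3*67^1*311^1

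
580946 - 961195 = -380249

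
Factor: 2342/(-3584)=-1*2^(-8)*7^(-1)*1171^1=-1171/1792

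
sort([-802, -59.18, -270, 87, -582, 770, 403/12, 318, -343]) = [-802, -582, -343, -270, -59.18, 403/12, 87, 318, 770]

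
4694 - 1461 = 3233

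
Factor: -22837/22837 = -1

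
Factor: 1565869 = 1565869^1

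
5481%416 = 73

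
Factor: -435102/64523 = -1 * 2^1 * 3^1 * 113^(-1) * 127^1 = -762/113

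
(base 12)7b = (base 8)137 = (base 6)235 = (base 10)95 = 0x5f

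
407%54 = 29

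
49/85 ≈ 0.576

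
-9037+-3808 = -12845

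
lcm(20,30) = 60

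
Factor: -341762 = -1*2^1*170881^1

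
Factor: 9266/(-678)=-1 * 3^(-1) * 41^1=-41/3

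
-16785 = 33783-50568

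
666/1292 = 333/646 ≈ 0.515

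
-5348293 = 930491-6278784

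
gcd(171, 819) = 9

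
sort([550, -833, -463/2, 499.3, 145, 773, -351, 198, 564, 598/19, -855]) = [-855, -833, -351, -463/2, 598/19, 145, 198, 499.3, 550, 564, 773]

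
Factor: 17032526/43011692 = 2^(-1)*7^1*1103^2*10752923^(-1) = 8516263/21505846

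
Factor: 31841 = 17^1 * 1873^1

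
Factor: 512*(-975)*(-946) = 2^10*3^1*5^2*11^1*13^1*43^1 = 472243200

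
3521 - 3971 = -450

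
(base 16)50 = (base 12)68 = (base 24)38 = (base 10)80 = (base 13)62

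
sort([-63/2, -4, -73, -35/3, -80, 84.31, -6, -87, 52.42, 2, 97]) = [-87, -80, -73, -63/2, -35/3, -6, -4, 2, 52.42, 84.31, 97]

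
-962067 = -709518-252549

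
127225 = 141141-13916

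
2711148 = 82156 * 33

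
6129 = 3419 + 2710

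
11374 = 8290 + 3084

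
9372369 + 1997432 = 11369801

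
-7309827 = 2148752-9458579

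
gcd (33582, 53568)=6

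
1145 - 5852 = -4707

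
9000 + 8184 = 17184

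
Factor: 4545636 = 2^2*3^1*19^1*19937^1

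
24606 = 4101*6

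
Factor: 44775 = 3^2*5^2*199^1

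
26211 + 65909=92120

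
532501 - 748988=-216487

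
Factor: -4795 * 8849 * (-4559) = 5^1 * 7^1 * 47^1 * 97^1 * 137^1 * 8849^1 = 193442723845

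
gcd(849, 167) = 1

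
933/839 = 1+94/839 ≈ 1.11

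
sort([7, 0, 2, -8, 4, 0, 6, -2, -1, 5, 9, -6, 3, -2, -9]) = [-9, -8, -6, -2, -2, -1, 0, 0, 2, 3, 4, 5, 6, 7, 9]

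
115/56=2 + 3/56 ≈ 2.05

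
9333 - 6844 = 2489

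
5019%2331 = 357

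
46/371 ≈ 0.124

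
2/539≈0.00371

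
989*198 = 195822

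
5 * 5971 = 29855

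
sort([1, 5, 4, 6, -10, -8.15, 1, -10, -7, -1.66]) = [-10, -10, -8.15, -7, -1.66, 1, 1, 4, 5, 6]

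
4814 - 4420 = 394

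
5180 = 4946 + 234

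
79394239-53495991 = 25898248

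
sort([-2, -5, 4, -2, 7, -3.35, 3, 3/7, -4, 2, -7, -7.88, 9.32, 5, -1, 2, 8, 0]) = [-7.88, -7, -5, -4, -3.35, -2, -2, -1, 0, 3/7, 2, 2, 3, 4, 5, 7, 8, 9.32]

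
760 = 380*2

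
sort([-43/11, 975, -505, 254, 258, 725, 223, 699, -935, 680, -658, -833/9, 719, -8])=[-935, -658, -505, -833/9, -8, -43/11, 223, 254, 258, 680, 699, 719, 725, 975]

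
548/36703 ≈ 0.0149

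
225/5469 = 75/1823 ≈ 0.0411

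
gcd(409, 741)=1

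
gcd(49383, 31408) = 1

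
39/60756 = 13/20252 ≈ 0.000642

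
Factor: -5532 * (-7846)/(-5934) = -1 * 2^2 * 23^(-1) * 43^(-1) * 461^1 * 3923^1 = -7234012/989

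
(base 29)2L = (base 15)54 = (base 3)2221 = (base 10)79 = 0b1001111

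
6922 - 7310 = -388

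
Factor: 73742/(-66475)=-1 * 2^1 * 5^(-2) * 2659^(-1) * 36871^1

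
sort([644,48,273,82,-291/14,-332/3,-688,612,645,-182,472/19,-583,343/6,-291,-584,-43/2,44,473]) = [-688,-584,-583,-291,-182,-332/3,-43/2,-291/14,472/19,44,48,343/6,82,273,473,612,644,645]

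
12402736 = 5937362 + 6465374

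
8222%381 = 221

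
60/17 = 3 + 9/17 ≈ 3.53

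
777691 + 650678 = 1428369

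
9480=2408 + 7072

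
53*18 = 954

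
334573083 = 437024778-102451695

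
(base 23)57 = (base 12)a2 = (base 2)1111010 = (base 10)122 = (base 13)95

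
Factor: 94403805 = 3^1*5^1*17^1*239^1*1549^1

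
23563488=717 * 32864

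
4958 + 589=5547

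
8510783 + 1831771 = 10342554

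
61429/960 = 63 + 949/960 ≈ 63.99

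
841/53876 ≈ 0.0156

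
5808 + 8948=14756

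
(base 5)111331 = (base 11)2a86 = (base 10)3966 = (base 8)7576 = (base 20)9i6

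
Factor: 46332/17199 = 2^2 * 3^1 * 7^(-2) * 11^1 = 132/49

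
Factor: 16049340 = 2^2*3^4*5^1*9907^1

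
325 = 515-190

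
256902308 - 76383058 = 180519250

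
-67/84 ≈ -0.798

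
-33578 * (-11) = 369358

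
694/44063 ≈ 0.0158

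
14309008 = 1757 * 8144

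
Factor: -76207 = -1*76207^1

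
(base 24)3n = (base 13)74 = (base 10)95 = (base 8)137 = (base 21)4b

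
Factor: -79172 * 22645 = -1 * 2^2 * 5^1 * 7^1 * 647^1 * 19793^1 = -1792849940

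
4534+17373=21907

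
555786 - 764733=-208947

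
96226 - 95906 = 320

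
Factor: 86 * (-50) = -1 * 2^2 * 5^2 * 43^1 = -4300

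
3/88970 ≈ 0.0000337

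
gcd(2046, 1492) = 2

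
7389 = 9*821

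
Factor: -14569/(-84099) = 3^(-1)*17^(-1)*97^(-1)*857^1 = 857/4947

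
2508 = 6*418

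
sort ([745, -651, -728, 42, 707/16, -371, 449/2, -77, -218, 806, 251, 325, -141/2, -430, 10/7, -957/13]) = [-728, -651, -430, -371, -218, -77, -957/13, -141/2, 10/7, 42, 707/16, 449/2, 251, 325, 745, 806]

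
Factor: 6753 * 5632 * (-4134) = -1 * 2^10 * 3^2 * 11^1 * 13^1 * 53^1 * 2251^1 = -157227992064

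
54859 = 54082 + 777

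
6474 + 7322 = 13796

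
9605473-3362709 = 6242764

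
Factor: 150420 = 2^2*3^1*5^1*23^1*109^1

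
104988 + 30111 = 135099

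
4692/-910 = -2346/455 ≈ -5.16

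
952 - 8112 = -7160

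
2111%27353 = 2111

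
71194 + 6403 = 77597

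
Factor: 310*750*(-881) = -1*2^2*3^1*5^4*31^1*881^1 = -204832500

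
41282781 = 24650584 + 16632197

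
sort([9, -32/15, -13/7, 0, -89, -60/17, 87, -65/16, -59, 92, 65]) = [-89, -59, -65/16, -60/17, -32/15, -13/7, 0, 9, 65, 87, 92]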